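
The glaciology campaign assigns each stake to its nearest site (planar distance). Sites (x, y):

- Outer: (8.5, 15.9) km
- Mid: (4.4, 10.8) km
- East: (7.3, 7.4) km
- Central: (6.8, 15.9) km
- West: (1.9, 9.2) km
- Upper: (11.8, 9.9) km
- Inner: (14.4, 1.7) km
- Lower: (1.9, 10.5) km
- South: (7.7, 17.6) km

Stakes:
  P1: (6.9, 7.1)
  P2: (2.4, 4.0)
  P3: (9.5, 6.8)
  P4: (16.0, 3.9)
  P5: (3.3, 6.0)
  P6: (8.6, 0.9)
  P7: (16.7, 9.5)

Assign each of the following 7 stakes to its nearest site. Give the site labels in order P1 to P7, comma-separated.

East, West, East, Inner, West, Inner, Upper

P1 → East (d²=0.25)
P2 → West (d²=27.29)
P3 → East (d²=5.20)
P4 → Inner (d²=7.40)
P5 → West (d²=12.20)
P6 → Inner (d²=34.28)
P7 → Upper (d²=24.17)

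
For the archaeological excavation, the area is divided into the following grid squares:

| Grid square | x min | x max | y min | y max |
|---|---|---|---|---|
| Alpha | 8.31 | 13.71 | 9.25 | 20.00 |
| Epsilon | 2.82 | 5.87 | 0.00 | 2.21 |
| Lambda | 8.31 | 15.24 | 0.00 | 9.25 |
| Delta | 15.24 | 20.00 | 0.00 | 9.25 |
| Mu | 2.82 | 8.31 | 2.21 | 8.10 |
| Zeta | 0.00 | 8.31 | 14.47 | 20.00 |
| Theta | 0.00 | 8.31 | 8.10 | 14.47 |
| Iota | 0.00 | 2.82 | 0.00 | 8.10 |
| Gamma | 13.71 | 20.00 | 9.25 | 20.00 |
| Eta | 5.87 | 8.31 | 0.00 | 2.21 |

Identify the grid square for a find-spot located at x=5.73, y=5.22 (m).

The point has x = 5.73 and y = 5.22.
Only Mu satisfies 2.82 ≤ x ≤ 8.31 and 2.21 ≤ y ≤ 8.10.

Mu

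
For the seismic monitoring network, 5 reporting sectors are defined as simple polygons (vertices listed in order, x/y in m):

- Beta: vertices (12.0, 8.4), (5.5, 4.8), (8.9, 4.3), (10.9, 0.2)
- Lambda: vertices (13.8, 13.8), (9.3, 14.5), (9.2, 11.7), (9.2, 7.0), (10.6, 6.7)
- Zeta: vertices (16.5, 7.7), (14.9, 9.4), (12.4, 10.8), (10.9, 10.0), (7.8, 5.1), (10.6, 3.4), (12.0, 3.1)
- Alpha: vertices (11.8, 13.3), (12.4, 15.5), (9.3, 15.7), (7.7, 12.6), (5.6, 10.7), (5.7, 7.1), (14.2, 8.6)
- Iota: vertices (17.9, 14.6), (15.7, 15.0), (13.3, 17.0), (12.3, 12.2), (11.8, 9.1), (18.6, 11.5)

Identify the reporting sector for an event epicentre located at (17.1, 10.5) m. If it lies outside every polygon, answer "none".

Cast a ray rightward from (17.1, 10.5). For each polygon, the edges (by vertex number in listed order) whose endpoints lie on opposite sides of y = 10.5, where each meets that height, and whether that is right or left of the point:
Beta: no edge straddles that height → 0 crossings.
Lambda: 3–4 at x≈9.20 (left), 5–1 at x≈12.31 (left) → 0 crossings.
Zeta: 2–3 at x≈12.94 (left), 3–4 at x≈11.84 (left) → 0 crossings.
Alpha: 5–6 at x≈5.61 (left), 7–1 at x≈13.23 (left) → 0 crossings.
Iota: 4–5 at x≈12.03 (left), 5–6 at x≈15.77 (left) → 0 crossings.
All counts are even, so the point lies outside every listed polygon.

none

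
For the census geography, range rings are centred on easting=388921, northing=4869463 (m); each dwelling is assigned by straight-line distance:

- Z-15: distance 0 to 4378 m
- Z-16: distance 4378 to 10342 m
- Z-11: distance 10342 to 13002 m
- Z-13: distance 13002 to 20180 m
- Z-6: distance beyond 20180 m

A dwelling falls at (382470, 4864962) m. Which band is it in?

Z-16

Distance = √((382470−388921)² + (4864962−4869463)²) = √(41615401.000 + 20259001.000) = 7866.028 m.
4378 ≤ 7866.028 < 10342 → Z-16.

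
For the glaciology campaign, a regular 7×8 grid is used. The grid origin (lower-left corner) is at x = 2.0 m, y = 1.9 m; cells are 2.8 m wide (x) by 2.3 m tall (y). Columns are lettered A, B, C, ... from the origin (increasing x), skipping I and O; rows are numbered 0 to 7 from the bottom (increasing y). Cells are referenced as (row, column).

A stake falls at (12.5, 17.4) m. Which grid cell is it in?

Column index: ⌊(12.5 − 2.0) / 2.8⌋ = ⌊3.750⌋ = 3 → column D
Row offset from origin: ⌊(17.4 − 1.9) / 2.3⌋ = ⌊6.739⌋ = 6 → row 6

(6, D)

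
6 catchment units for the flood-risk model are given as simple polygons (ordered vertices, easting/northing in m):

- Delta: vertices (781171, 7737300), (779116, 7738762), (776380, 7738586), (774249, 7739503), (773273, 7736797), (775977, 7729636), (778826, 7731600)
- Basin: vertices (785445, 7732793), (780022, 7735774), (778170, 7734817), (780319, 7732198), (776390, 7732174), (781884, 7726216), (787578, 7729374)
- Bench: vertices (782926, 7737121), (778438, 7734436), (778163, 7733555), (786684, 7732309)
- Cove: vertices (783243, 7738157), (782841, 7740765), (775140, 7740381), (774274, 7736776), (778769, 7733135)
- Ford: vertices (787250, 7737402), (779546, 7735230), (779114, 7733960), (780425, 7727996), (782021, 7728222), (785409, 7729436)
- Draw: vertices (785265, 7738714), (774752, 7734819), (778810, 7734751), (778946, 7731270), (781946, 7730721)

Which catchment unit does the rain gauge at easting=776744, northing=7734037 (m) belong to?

Delta

Cast a ray rightward from (776744, 7734037). For each polygon, the edges (by vertex number in listed order) whose endpoints lie on opposite sides of northing = 7734037, where each meets that height, and whether that is right or left of the point:
Delta: 5–6 at easting≈774315.2 (left), 7–1 at easting≈779828.6 (right) → 1 crossing.
Basin: 1–2 at easting≈783181.9 (right), 3–4 at easting≈778810.0 (right) → 2 crossings.
Bench: 2–3 at easting≈778313.5 (right), 4–1 at easting≈785334.5 (right) → 2 crossings.
Cove: 4–5 at easting≈777655.4 (right), 5–1 at easting≈779572.6 (right) → 2 crossings.
Ford: 2–3 at easting≈779140.2 (right), 6–1 at easting≈786472.3 (right) → 2 crossings.
Draw: 3–4 at easting≈778837.9 (right), 5–1 at easting≈783322.9 (right) → 2 crossings.
Only Delta has an odd count, so the point is inside Delta.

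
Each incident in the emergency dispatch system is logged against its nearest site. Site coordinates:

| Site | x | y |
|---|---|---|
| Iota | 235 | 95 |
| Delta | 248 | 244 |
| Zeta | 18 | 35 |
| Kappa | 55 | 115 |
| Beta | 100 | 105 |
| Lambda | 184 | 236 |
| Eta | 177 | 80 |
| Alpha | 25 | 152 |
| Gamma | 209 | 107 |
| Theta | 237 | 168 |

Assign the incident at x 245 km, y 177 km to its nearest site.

Squared distances to each site:
Iota: 6824.000; Delta: 4498.000; Zeta: 71693.000; Kappa: 39944.000; Beta: 26209.000; Lambda: 7202.000; Eta: 14033.000; Alpha: 49025.000; Gamma: 6196.000; Theta: 145.000.
Minimum at Theta.

Theta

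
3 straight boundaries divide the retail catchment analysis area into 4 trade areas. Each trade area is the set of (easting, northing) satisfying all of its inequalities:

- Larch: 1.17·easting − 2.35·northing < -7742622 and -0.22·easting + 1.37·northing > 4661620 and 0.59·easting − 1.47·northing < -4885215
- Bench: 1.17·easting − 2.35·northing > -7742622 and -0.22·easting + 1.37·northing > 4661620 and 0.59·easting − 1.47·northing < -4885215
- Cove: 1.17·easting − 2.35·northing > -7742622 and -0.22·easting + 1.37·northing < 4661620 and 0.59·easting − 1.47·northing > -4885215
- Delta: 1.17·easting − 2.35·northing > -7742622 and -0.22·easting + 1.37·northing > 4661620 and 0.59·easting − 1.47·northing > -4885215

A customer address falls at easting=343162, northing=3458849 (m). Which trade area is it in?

Delta

1.17·343162 − 2.35·3458849 = -7726795.610, which is > -7742622
-0.22·343162 + 1.37·3458849 = 4663127.490, which is > 4661620
0.59·343162 − 1.47·3458849 = -4882042.450, which is > -4885215
This sign pattern matches Delta.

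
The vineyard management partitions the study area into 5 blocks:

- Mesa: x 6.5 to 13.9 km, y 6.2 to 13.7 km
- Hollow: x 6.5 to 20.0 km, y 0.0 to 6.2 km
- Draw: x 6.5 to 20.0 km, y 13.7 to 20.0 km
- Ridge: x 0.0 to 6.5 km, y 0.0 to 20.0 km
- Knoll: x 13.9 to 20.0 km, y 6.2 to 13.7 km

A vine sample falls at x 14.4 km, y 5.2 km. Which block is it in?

The point has x = 14.4 and y = 5.2.
Only Hollow satisfies 6.5 ≤ x ≤ 20.0 and 0.0 ≤ y ≤ 6.2.

Hollow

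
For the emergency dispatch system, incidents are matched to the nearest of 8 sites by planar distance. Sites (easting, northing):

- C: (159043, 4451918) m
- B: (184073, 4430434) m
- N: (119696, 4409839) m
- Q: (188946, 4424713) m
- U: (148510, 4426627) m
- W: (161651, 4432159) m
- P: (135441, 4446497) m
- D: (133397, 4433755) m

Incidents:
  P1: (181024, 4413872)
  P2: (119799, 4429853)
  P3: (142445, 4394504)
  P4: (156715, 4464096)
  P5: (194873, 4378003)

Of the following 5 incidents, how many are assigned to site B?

P1 → Q
P2 → D
P3 → N
P4 → C
P5 → Q
0 of the 5 go to B.

0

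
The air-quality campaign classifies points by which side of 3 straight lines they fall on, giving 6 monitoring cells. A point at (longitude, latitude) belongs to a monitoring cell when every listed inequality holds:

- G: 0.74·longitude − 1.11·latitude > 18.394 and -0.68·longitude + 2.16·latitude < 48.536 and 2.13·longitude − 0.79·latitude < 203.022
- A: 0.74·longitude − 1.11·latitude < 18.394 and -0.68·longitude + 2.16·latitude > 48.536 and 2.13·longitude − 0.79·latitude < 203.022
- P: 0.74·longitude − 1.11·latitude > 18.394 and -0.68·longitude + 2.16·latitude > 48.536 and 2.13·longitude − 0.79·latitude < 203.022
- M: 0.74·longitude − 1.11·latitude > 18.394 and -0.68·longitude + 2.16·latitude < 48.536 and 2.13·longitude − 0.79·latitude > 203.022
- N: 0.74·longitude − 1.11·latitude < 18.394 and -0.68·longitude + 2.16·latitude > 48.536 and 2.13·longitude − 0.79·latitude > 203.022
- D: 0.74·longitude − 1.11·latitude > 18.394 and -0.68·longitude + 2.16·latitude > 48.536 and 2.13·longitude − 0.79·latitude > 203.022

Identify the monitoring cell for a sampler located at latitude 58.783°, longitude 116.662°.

0.74·116.662 − 1.11·58.783 = 21.081, which is > 18.394
-0.68·116.662 + 2.16·58.783 = 47.641, which is < 48.536
2.13·116.662 − 0.79·58.783 = 202.051, which is < 203.022
This sign pattern matches G.

G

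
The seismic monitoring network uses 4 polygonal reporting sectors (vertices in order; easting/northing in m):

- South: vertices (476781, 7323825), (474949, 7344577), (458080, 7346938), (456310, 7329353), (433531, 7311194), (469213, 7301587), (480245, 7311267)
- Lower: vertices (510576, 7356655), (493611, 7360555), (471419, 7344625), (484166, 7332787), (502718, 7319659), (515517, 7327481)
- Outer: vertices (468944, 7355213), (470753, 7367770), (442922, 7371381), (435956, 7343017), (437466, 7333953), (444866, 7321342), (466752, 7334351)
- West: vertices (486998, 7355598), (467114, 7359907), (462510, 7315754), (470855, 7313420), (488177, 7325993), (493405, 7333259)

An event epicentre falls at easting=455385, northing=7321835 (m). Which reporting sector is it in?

South

Cast a ray rightward from (455385, 7321835). For each polygon, the edges (by vertex number in listed order) whose endpoints lie on opposite sides of northing = 7321835, where each meets that height, and whether that is right or left of the point:
South: 4–5 at easting≈446879.3 (left), 7–1 at easting≈477329.9 (right) → 1 crossing.
Lower: 4–5 at easting≈499643.0 (right), 5–6 at easting≈506278.6 (right) → 2 crossings.
Outer: 5–6 at easting≈444576.7 (left), 6–7 at easting≈445695.4 (left) → 0 crossings.
West: 2–3 at easting≈463144.1 (right), 4–5 at easting≈482448.5 (right) → 2 crossings.
Only South has an odd count, so the point is inside South.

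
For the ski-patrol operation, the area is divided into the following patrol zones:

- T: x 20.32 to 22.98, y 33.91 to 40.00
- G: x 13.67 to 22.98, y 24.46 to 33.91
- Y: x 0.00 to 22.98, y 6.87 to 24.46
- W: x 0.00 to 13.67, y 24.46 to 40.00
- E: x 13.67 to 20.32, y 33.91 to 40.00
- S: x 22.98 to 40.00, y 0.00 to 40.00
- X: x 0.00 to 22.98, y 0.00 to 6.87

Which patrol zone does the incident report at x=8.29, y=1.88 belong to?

The point has x = 8.29 and y = 1.88.
Only X satisfies 0.00 ≤ x ≤ 22.98 and 0.00 ≤ y ≤ 6.87.

X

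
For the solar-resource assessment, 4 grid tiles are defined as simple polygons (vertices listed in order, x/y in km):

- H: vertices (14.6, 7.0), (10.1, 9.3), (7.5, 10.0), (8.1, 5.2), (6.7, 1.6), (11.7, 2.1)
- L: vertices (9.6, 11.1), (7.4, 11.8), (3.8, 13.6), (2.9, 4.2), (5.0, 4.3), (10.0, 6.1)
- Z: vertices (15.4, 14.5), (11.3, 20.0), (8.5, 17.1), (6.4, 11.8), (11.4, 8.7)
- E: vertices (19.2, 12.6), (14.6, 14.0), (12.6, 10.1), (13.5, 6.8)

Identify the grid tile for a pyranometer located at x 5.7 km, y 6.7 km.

L

Cast a ray rightward from (5.7, 6.7). For each polygon, the edges (by vertex number in listed order) whose endpoints lie on opposite sides of y = 6.7, where each meets that height, and whether that is right or left of the point:
H: 3–4 at x≈7.91 (right), 6–1 at x≈14.42 (right) → 2 crossings.
L: 3–4 at x≈3.14 (left), 6–1 at x≈9.95 (right) → 1 crossing.
Z: no edge straddles that height → 0 crossings.
E: no edge straddles that height → 0 crossings.
Only L has an odd count, so the point is inside L.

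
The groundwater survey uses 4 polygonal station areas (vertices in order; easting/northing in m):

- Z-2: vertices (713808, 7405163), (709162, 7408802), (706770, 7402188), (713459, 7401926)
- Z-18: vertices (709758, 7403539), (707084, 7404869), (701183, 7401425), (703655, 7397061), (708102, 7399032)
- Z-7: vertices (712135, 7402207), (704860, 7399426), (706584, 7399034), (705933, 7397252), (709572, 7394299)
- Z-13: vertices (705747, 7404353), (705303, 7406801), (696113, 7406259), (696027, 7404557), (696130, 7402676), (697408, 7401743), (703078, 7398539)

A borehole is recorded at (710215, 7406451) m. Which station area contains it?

Z-2

Cast a ray rightward from (710215, 7406451). For each polygon, the edges (by vertex number in listed order) whose endpoints lie on opposite sides of northing = 7406451, where each meets that height, and whether that is right or left of the point:
Z-2: 1–2 at easting≈712163.6 (right), 2–3 at easting≈708311.7 (left) → 1 crossing.
Z-18: no edge straddles that height → 0 crossings.
Z-7: no edge straddles that height → 0 crossings.
Z-13: 1–2 at easting≈705366.5 (left), 2–3 at easting≈699368.5 (left) → 0 crossings.
Only Z-2 has an odd count, so the point is inside Z-2.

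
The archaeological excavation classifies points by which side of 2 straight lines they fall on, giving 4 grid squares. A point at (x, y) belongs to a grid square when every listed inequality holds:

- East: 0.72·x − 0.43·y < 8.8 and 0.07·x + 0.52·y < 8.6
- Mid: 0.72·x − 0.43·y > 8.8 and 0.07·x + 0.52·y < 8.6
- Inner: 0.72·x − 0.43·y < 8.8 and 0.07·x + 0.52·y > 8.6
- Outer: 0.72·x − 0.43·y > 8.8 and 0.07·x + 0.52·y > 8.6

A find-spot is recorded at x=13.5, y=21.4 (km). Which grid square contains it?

0.72·13.5 − 0.43·21.4 = 0.518, which is < 8.8
0.07·13.5 + 0.52·21.4 = 12.073, which is > 8.6
This sign pattern matches Inner.

Inner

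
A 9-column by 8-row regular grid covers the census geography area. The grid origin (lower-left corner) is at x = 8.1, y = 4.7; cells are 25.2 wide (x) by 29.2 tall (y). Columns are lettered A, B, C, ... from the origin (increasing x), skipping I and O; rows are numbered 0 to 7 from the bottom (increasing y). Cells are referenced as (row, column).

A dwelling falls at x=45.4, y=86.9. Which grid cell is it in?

Column index: ⌊(45.4 − 8.1) / 25.2⌋ = ⌊1.480⌋ = 1 → column B
Row offset from origin: ⌊(86.9 − 4.7) / 29.2⌋ = ⌊2.815⌋ = 2 → row 2

(2, B)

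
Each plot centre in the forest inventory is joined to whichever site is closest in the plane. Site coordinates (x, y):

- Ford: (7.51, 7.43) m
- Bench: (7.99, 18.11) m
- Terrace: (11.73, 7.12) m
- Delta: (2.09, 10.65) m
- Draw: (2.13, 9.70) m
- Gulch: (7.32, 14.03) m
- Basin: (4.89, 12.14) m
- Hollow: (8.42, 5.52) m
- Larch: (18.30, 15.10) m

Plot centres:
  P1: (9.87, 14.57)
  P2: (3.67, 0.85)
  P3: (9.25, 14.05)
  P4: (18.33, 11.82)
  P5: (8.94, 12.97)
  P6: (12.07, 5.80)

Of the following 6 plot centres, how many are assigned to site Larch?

P1 → Gulch
P2 → Hollow
P3 → Gulch
P4 → Larch
P5 → Gulch
P6 → Terrace
1 of the 6 goes to Larch.

1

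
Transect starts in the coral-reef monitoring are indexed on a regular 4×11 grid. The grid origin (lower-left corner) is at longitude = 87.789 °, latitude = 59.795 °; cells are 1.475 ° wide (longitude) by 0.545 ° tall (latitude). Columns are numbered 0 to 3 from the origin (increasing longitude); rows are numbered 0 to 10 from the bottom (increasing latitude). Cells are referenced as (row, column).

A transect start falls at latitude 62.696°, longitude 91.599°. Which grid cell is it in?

(5, 2)

Column index: ⌊(91.599 − 87.789) / 1.475⌋ = ⌊2.583⌋ = 2
Row offset from origin: ⌊(62.696 − 59.795) / 0.545⌋ = ⌊5.323⌋ = 5 → row 5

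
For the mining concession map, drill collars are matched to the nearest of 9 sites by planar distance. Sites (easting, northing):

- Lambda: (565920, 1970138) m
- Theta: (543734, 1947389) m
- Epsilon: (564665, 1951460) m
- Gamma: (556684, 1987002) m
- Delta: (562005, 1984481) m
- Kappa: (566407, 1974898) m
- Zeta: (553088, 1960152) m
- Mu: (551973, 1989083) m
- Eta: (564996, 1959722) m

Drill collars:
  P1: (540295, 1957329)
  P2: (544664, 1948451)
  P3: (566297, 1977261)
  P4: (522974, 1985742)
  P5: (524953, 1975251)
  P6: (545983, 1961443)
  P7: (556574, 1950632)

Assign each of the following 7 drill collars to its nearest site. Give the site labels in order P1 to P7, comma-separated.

Theta, Theta, Kappa, Mu, Mu, Zeta, Epsilon

P1 → Theta (d²=110630321.00)
P2 → Theta (d²=1992744.00)
P3 → Kappa (d²=5595869.00)
P4 → Mu (d²=852104282.00)
P5 → Mu (d²=921404624.00)
P6 → Zeta (d²=52147706.00)
P7 → Epsilon (d²=66149865.00)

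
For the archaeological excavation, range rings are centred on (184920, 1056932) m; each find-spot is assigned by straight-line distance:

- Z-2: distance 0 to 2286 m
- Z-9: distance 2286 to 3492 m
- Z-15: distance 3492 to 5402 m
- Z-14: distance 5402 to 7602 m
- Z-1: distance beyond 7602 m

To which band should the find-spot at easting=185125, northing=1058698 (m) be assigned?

Z-2

Distance = √((185125−184920)² + (1058698−1056932)²) = √(42025.000 + 3118756.000) = 1777.859 m.
0 ≤ 1777.859 < 2286 → Z-2.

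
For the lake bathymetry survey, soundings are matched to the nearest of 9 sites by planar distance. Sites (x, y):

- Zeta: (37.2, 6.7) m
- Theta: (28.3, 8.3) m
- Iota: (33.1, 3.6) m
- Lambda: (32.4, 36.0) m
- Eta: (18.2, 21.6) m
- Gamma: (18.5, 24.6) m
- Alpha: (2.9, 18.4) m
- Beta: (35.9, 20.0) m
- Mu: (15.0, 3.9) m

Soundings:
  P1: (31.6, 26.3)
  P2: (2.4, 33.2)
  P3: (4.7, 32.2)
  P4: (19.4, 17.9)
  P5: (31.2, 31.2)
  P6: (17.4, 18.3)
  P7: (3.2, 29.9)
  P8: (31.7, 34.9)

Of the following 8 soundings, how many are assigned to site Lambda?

P1 → Beta
P2 → Alpha
P3 → Alpha
P4 → Eta
P5 → Lambda
P6 → Eta
P7 → Alpha
P8 → Lambda
2 of the 8 go to Lambda.

2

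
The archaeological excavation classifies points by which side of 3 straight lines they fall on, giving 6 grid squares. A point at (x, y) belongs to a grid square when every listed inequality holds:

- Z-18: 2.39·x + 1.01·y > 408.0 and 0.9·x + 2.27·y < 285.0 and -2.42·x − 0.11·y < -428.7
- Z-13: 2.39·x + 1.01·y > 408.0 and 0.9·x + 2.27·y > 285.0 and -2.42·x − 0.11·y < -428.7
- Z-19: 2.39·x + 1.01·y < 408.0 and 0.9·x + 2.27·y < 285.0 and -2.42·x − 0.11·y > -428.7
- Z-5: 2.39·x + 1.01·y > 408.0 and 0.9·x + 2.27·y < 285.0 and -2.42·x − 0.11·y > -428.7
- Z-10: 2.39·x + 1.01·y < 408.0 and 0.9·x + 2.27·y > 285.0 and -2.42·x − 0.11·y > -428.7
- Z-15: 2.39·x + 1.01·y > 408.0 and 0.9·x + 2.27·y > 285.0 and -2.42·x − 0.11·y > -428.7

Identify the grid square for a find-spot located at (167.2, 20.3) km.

2.39·167.2 + 1.01·20.3 = 420.111, which is > 408.0
0.9·167.2 + 2.27·20.3 = 196.561, which is < 285.0
-2.42·167.2 − 0.11·20.3 = -406.857, which is > -428.7
This sign pattern matches Z-5.

Z-5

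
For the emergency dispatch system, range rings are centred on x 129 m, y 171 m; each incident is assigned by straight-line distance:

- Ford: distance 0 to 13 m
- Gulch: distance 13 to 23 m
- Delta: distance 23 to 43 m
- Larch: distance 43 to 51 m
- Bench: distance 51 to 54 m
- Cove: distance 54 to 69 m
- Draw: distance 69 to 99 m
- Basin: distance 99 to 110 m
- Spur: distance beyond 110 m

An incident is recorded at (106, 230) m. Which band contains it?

Distance = √((106−129)² + (230−171)²) = √(529.000 + 3481.000) = 63.325 m.
54 ≤ 63.325 < 69 → Cove.

Cove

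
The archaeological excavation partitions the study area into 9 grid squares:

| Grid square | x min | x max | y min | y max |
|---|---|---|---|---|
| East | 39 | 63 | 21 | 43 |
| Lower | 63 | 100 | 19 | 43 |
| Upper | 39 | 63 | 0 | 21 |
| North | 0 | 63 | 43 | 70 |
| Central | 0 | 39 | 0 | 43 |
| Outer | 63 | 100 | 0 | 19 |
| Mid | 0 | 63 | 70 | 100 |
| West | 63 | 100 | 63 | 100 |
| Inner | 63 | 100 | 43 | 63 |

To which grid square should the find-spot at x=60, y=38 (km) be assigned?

The point has x = 60 and y = 38.
Only East satisfies 39 ≤ x ≤ 63 and 21 ≤ y ≤ 43.

East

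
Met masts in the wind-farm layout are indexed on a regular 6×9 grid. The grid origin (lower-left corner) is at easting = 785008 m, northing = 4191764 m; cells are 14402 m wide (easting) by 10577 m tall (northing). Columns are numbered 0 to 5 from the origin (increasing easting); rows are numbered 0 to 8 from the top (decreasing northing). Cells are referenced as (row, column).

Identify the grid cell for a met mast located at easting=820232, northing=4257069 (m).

Column index: ⌊(820232 − 785008) / 14402⌋ = ⌊2.446⌋ = 2
Row offset from origin: ⌊(4257069 − 4191764) / 10577⌋ = ⌊6.174⌋ = 6 → row 2 (counted from top)

(2, 2)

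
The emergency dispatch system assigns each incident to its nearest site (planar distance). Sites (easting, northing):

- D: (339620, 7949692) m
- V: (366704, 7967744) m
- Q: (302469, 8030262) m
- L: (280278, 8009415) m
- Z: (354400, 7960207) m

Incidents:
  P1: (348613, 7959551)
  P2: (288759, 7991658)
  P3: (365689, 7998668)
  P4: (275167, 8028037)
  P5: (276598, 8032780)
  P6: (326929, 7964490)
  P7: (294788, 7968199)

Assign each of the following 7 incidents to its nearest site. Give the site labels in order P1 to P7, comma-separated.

P1 → Z (d²=33919705.00)
P2 → L (d²=387238410.00)
P3 → V (d²=957324001.00)
P4 → L (d²=372901205.00)
P5 → L (d²=559465625.00)
P6 → D (d²=380042285.00)
P7 → L (d²=1909298756.00)

Z, L, V, L, L, D, L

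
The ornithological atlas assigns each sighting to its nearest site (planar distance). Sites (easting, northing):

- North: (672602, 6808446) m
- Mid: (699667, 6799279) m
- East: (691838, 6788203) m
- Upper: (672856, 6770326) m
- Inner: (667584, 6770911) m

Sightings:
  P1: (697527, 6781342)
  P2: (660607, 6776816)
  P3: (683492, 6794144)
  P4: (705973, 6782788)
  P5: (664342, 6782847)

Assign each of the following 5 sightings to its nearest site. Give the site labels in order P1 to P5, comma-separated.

P1 → East (d²=79438042.00)
P2 → Inner (d²=83547554.00)
P3 → East (d²=104951197.00)
P4 → East (d²=229120450.00)
P5 → Inner (d²=152978660.00)

East, Inner, East, East, Inner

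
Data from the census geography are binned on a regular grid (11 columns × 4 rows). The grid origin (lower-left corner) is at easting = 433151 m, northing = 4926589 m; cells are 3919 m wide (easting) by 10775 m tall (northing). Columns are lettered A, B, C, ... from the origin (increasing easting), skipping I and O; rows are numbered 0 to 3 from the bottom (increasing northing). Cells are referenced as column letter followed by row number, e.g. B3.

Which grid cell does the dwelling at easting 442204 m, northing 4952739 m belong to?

C2

Column index: ⌊(442204 − 433151) / 3919⌋ = ⌊2.310⌋ = 2 → column C
Row offset from origin: ⌊(4952739 − 4926589) / 10775⌋ = ⌊2.427⌋ = 2 → row 2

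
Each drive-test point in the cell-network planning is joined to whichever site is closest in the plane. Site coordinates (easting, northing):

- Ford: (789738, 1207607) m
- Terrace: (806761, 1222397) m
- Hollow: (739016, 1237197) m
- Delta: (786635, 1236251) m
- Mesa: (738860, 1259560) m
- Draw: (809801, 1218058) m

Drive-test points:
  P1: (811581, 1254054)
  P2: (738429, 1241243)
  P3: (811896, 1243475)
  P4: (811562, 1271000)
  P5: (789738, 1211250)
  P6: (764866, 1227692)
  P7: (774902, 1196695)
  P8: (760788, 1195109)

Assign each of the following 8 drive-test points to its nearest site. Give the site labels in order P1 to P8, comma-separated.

P1 → Delta (d²=939249725.00)
P2 → Hollow (d²=16714685.00)
P3 → Terrace (d²=470650309.00)
P4 → Delta (d²=1828848330.00)
P5 → Ford (d²=13271449.00)
P6 → Delta (d²=547145842.00)
P7 → Ford (d²=339178640.00)
P8 → Ford (d²=994302504.00)

Delta, Hollow, Terrace, Delta, Ford, Delta, Ford, Ford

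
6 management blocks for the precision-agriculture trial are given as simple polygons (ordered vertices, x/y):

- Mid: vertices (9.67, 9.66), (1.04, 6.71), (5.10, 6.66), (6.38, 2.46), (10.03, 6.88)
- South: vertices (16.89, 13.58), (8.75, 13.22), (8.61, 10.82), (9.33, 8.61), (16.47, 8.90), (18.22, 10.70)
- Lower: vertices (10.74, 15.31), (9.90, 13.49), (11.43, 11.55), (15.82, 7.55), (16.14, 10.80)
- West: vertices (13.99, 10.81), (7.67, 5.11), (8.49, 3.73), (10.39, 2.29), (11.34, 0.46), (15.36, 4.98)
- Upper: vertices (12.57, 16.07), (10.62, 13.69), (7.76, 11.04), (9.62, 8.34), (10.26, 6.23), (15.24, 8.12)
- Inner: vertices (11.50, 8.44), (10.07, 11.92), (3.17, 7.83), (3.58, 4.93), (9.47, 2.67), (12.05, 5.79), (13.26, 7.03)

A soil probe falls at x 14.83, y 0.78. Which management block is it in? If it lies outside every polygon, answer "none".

none

Cast a ray rightward from (14.83, 0.78). For each polygon, the edges (by vertex number in listed order) whose endpoints lie on opposite sides of y = 0.78, where each meets that height, and whether that is right or left of the point:
Mid: no edge straddles that height → 0 crossings.
South: no edge straddles that height → 0 crossings.
Lower: no edge straddles that height → 0 crossings.
West: 4–5 at x≈11.174 (left), 5–6 at x≈11.625 (left) → 0 crossings.
Upper: no edge straddles that height → 0 crossings.
Inner: no edge straddles that height → 0 crossings.
All counts are even, so the point lies outside every listed polygon.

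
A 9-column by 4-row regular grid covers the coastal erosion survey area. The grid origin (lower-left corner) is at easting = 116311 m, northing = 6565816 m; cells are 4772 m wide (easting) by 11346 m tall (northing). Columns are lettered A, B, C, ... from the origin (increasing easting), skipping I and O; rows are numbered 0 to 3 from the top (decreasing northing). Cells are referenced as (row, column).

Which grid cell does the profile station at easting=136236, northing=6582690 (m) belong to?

Column index: ⌊(136236 − 116311) / 4772⌋ = ⌊4.175⌋ = 4 → column E
Row offset from origin: ⌊(6582690 − 6565816) / 11346⌋ = ⌊1.487⌋ = 1 → row 2 (counted from top)

(2, E)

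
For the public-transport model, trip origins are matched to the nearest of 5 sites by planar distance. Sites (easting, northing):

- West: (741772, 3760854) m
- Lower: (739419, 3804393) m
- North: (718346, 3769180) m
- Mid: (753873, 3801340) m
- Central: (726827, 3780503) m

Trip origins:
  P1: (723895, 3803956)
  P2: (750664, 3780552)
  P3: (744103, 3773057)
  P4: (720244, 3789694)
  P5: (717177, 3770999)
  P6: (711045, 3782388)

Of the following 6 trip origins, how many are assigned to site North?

2

P1 → Lower
P2 → Mid
P3 → West
P4 → Central
P5 → North
P6 → North
2 of the 6 go to North.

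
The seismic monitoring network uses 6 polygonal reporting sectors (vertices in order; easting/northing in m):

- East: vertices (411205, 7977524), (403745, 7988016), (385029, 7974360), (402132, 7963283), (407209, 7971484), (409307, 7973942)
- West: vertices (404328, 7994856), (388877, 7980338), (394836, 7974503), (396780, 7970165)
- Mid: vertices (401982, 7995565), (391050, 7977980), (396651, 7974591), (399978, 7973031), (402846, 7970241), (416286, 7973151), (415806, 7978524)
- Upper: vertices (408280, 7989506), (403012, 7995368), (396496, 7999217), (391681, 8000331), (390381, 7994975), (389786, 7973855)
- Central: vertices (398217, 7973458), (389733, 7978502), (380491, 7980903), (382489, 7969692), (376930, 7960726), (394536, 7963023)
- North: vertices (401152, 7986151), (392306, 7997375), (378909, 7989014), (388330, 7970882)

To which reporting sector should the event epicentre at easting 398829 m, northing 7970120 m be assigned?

East

Cast a ray rightward from (398829, 7970120). For each polygon, the edges (by vertex number in listed order) whose endpoints lie on opposite sides of northing = 7970120, where each meets that height, and whether that is right or left of the point:
East: 3–4 at easting≈391575.6 (left), 4–5 at easting≈406364.6 (right) → 1 crossing.
West: no edge straddles that height → 0 crossings.
Mid: no edge straddles that height → 0 crossings.
Upper: no edge straddles that height → 0 crossings.
Central: 3–4 at easting≈382412.7 (left), 6–1 at easting≈397039.5 (left) → 0 crossings.
North: no edge straddles that height → 0 crossings.
Only East has an odd count, so the point is inside East.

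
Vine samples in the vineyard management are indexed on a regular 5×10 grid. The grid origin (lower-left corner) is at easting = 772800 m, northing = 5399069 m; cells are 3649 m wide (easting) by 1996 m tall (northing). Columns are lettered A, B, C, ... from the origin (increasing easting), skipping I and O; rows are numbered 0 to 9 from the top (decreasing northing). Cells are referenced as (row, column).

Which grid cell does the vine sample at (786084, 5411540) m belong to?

(3, D)

Column index: ⌊(786084 − 772800) / 3649⌋ = ⌊3.640⌋ = 3 → column D
Row offset from origin: ⌊(5411540 − 5399069) / 1996⌋ = ⌊6.248⌋ = 6 → row 3 (counted from top)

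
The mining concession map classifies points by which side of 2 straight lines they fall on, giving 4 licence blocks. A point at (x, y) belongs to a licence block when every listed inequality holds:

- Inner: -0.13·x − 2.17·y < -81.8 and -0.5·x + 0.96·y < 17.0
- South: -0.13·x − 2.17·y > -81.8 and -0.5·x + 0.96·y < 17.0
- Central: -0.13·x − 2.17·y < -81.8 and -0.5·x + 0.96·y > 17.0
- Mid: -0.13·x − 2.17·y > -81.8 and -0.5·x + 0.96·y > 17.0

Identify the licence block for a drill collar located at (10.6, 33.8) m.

Mid

-0.13·10.6 − 2.17·33.8 = -74.724, which is > -81.8
-0.5·10.6 + 0.96·33.8 = 27.148, which is > 17.0
This sign pattern matches Mid.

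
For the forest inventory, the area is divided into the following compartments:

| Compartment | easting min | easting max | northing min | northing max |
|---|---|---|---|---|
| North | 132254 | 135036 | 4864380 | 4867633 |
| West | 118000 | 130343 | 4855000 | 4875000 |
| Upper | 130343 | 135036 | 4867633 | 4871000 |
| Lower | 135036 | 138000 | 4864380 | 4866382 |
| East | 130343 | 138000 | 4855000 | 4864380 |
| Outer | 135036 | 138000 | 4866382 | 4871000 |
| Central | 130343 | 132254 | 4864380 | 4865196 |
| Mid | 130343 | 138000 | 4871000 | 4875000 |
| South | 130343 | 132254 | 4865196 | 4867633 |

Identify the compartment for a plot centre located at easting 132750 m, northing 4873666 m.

The point has easting = 132750 and northing = 4873666.
Only Mid satisfies 130343 ≤ easting ≤ 138000 and 4871000 ≤ northing ≤ 4875000.

Mid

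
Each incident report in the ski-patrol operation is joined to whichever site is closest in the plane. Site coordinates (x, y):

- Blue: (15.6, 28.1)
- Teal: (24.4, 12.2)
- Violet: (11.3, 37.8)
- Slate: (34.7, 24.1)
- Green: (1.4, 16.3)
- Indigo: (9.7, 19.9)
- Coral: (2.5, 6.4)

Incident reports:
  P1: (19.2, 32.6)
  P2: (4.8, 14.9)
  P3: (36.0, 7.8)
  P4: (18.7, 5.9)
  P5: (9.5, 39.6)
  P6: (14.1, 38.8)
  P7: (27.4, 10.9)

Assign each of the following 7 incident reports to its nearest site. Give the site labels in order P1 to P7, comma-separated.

Blue, Green, Teal, Teal, Violet, Violet, Teal

P1 → Blue (d²=33.21)
P2 → Green (d²=13.52)
P3 → Teal (d²=153.92)
P4 → Teal (d²=72.18)
P5 → Violet (d²=6.48)
P6 → Violet (d²=8.84)
P7 → Teal (d²=10.69)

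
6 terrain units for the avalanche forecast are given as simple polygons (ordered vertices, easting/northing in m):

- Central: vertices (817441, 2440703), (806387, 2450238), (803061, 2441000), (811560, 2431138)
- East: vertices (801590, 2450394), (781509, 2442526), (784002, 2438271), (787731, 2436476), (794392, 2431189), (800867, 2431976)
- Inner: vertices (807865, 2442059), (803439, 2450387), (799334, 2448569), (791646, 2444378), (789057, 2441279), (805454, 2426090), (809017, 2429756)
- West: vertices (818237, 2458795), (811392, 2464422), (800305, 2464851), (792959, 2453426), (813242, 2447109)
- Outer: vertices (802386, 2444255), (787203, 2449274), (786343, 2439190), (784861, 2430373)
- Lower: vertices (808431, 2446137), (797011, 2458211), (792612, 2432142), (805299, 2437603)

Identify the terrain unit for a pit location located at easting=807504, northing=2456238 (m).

West

Cast a ray rightward from (807504, 2456238). For each polygon, the edges (by vertex number in listed order) whose endpoints lie on opposite sides of northing = 2456238, where each meets that height, and whether that is right or left of the point:
Central: no edge straddles that height → 0 crossings.
East: no edge straddles that height → 0 crossings.
Inner: no edge straddles that height → 0 crossings.
West: 3–4 at easting≈794767.0 (left), 5–1 at easting≈817144.0 (right) → 1 crossing.
Outer: no edge straddles that height → 0 crossings.
Lower: 1–2 at easting≈798877.1 (left), 2–3 at easting≈796678.1 (left) → 0 crossings.
Only West has an odd count, so the point is inside West.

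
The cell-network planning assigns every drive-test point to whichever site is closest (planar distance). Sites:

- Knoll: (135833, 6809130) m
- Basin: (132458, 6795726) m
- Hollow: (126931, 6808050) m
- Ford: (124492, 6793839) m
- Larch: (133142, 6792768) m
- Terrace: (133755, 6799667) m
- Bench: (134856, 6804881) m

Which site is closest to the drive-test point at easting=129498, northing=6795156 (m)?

Squared distances to each site:
Knoll: 235404901.000; Basin: 9086500.000; Hollow: 172844725.000; Ford: 26794525.000; Larch: 18981280.000; Terrace: 38471170.000; Bench: 123283789.000.
Minimum at Basin.

Basin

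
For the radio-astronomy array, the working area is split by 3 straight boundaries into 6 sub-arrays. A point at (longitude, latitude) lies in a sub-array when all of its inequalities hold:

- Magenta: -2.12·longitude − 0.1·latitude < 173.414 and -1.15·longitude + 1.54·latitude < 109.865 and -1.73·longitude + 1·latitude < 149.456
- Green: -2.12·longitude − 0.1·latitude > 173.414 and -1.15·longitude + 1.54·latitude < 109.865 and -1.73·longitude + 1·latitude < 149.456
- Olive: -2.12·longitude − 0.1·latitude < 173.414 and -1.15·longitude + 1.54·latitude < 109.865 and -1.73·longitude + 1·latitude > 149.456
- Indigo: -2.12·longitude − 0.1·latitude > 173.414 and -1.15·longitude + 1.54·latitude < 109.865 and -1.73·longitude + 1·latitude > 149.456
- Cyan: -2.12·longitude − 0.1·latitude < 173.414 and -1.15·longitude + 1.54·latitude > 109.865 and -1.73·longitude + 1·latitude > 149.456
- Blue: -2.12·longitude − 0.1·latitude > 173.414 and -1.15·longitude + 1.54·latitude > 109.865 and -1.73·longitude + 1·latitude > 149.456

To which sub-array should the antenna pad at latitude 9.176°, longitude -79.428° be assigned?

-2.12·-79.428 − 0.1·9.176 = 167.470, which is < 173.414
-1.15·-79.428 + 1.54·9.176 = 105.473, which is < 109.865
-1.73·-79.428 + 1·9.176 = 146.586, which is < 149.456
This sign pattern matches Magenta.

Magenta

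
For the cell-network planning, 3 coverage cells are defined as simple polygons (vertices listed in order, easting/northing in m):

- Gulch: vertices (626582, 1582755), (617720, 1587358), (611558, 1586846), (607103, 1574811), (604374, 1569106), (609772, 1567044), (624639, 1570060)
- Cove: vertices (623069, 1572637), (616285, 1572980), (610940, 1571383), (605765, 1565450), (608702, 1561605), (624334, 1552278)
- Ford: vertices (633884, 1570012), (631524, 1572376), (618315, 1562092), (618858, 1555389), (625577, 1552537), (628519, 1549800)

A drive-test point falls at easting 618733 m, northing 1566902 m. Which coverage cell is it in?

Cast a ray rightward from (618733, 1566902). For each polygon, the edges (by vertex number in listed order) whose endpoints lie on opposite sides of northing = 1566902, where each meets that height, and whether that is right or left of the point:
Gulch: no edge straddles that height → 0 crossings.
Cove: 3–4 at easting≈607031.5 (left), 6–1 at easting≈623425.3 (right) → 1 crossing.
Ford: 2–3 at easting≈624493.1 (right), 6–1 at easting≈633058.5 (right) → 2 crossings.
Only Cove has an odd count, so the point is inside Cove.

Cove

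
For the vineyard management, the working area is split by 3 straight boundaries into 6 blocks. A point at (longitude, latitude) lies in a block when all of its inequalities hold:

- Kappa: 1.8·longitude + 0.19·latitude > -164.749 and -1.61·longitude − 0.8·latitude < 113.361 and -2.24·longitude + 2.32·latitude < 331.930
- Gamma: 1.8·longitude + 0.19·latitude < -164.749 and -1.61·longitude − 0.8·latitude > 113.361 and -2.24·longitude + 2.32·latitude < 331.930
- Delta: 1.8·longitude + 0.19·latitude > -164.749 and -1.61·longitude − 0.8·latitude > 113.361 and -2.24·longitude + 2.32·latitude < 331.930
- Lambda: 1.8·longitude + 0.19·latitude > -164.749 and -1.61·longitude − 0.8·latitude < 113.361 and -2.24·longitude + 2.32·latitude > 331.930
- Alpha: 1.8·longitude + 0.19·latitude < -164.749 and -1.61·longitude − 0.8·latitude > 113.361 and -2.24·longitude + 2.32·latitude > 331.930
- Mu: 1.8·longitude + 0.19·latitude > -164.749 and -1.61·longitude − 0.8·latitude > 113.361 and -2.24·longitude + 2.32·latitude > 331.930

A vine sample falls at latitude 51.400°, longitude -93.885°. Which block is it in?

1.8·-93.885 + 0.19·51.400 = -159.227, which is > -164.749
-1.61·-93.885 − 0.8·51.400 = 110.035, which is < 113.361
-2.24·-93.885 + 2.32·51.400 = 329.550, which is < 331.930
This sign pattern matches Kappa.

Kappa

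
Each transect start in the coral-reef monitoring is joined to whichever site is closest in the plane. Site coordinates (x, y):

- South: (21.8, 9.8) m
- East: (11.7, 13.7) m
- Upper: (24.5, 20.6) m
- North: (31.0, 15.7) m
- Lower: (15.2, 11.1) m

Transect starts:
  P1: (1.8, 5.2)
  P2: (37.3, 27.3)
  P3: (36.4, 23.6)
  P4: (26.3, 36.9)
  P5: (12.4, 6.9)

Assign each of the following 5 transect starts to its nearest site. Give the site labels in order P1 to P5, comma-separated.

East, North, North, Upper, Lower

P1 → East (d²=170.26)
P2 → North (d²=174.25)
P3 → North (d²=91.57)
P4 → Upper (d²=268.93)
P5 → Lower (d²=25.48)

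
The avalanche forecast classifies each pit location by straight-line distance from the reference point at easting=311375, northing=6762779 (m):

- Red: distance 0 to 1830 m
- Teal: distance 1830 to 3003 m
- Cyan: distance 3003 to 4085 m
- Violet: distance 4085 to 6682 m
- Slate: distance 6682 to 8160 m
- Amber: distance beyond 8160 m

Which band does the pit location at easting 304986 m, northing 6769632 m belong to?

Amber

Distance = √((304986−311375)² + (6769632−6762779)²) = √(40819321.000 + 46963609.000) = 9369.255 m.
8160 ≤ 9369.255 < ∞ → Amber.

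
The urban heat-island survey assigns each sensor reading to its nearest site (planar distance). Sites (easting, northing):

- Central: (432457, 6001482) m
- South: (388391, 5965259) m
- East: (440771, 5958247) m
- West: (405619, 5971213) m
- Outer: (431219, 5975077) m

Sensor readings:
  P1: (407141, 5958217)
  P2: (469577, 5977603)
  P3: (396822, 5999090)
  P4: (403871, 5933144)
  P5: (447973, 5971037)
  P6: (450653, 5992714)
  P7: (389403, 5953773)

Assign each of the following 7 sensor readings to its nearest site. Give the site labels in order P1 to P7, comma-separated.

West, East, West, South, East, Central, South

P1 → West (d²=171212500.00)
P2 → East (d²=1204440372.00)
P3 → West (d²=854514338.00)
P4 → South (d²=1271003625.00)
P5 → East (d²=215452904.00)
P6 → Central (d²=407972240.00)
P7 → South (d²=132952340.00)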